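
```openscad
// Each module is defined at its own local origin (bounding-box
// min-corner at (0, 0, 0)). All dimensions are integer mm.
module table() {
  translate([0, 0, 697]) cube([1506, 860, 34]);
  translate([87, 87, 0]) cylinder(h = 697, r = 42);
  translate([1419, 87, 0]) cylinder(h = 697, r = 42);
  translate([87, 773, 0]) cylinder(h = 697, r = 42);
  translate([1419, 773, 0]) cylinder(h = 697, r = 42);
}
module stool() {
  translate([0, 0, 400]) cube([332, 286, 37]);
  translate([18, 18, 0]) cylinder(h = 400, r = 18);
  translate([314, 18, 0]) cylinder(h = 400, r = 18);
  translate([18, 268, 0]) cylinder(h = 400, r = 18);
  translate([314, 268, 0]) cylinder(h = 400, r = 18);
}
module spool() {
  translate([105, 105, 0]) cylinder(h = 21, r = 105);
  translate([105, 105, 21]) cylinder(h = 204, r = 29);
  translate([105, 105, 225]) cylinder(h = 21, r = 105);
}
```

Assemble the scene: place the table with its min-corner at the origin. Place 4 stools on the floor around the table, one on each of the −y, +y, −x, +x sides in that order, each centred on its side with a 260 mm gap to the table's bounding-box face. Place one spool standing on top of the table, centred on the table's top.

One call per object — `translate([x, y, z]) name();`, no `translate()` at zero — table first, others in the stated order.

table();
translate([587, -546, 0]) stool();
translate([587, 1120, 0]) stool();
translate([-592, 287, 0]) stool();
translate([1766, 287, 0]) stool();
translate([648, 325, 731]) spool();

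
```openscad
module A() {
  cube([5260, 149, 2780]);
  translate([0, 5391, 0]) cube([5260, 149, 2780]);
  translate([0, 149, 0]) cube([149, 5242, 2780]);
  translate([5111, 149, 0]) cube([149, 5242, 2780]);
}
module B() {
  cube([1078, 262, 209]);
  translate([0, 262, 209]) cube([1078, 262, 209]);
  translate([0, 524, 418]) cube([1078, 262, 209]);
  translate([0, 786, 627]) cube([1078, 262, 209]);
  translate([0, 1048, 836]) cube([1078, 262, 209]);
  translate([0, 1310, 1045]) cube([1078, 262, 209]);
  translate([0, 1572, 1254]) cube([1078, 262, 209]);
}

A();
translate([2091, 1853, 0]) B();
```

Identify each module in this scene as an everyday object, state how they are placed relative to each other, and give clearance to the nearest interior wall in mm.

Clearances: x = 1942, y = 1704; minimum 1704 mm.

A is a house frame. B is a staircase. The staircase sits inside the house frame, centred. The clearance to the nearest interior wall is 1704 mm.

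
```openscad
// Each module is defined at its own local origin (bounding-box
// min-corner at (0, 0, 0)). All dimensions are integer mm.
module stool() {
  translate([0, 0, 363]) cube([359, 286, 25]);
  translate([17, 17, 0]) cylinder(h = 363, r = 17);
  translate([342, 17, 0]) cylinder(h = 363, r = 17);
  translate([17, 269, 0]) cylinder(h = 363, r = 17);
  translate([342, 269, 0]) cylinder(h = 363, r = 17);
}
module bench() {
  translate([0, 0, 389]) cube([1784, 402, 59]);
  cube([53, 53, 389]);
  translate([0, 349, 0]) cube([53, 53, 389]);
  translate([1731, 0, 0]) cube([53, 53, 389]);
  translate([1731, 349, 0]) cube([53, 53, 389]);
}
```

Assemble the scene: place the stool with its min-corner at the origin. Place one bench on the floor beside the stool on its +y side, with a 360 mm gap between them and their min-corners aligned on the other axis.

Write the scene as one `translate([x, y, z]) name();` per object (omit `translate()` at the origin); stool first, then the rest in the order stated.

stool();
translate([0, 646, 0]) bench();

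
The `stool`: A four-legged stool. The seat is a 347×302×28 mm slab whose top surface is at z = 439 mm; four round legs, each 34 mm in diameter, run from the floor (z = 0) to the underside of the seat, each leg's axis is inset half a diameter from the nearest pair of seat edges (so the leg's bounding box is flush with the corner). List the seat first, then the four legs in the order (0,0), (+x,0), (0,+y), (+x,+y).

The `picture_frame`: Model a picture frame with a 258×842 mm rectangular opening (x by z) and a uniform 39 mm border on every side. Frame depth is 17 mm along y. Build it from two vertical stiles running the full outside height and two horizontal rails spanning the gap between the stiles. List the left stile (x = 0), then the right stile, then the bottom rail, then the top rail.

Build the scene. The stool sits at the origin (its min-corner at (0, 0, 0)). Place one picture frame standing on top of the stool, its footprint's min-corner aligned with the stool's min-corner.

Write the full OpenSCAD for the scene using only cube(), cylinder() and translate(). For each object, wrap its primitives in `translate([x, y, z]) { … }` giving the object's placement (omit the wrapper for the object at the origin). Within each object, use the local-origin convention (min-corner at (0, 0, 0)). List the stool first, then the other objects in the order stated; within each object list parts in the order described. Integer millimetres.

translate([0, 0, 411]) cube([347, 302, 28]);
translate([17, 17, 0]) cylinder(h = 411, r = 17);
translate([330, 17, 0]) cylinder(h = 411, r = 17);
translate([17, 285, 0]) cylinder(h = 411, r = 17);
translate([330, 285, 0]) cylinder(h = 411, r = 17);
translate([0, 0, 439]) {
  cube([39, 17, 920]);
  translate([297, 0, 0]) cube([39, 17, 920]);
  translate([39, 0, 0]) cube([258, 17, 39]);
  translate([39, 0, 881]) cube([258, 17, 39]);
}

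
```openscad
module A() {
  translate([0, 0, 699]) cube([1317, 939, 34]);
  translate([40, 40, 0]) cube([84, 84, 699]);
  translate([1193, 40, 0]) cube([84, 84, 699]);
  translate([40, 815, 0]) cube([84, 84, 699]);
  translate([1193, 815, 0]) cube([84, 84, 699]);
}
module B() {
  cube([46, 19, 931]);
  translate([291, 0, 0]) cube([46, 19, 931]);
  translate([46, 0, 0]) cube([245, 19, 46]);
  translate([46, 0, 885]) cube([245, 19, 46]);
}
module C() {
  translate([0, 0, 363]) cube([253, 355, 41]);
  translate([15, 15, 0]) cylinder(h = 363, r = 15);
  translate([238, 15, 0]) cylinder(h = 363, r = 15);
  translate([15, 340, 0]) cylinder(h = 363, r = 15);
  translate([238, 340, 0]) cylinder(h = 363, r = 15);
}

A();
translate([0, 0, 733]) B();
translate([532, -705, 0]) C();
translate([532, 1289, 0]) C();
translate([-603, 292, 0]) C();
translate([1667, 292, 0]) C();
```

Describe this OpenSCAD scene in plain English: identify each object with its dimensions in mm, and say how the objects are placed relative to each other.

A is a table: top 1317 mm (x) × 939 mm (y), 34 mm thick, upper face at z = 733 mm, on four 84×84 mm square legs, each inset 40 mm from the nearest pair of top edges, running from z = 0 to the bottom of the top.

B is a picture frame with a 245×839 mm rectangular opening (x by z) and a uniform 46 mm border on every side. Frame depth is 19 mm along y. It is built from two vertical stiles running the full outside height and two horizontal rails spanning the gap between the stiles.

C is a four-legged stool. The seat is a 253×355×41 mm slab whose top surface is at z = 404 mm; four round legs, each 30 mm in diameter, run from the floor (z = 0) to the underside of the seat, each leg's axis is inset half a diameter from the nearest pair of seat edges (so the leg's bounding box is flush with the corner).

The picture frame is on top of the table. Four stools sit around the table at the −y, +y, −x, +x sides.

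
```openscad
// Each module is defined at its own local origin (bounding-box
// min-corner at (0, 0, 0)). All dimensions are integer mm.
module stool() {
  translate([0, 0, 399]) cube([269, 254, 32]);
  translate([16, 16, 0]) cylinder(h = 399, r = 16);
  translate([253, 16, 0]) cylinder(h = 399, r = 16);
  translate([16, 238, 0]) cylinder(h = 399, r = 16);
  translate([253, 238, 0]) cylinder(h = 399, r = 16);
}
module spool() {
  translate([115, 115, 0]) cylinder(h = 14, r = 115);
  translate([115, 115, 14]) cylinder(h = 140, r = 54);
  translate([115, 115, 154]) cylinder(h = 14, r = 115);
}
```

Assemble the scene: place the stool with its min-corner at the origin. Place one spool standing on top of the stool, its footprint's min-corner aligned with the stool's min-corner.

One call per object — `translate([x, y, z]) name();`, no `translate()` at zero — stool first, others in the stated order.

stool();
translate([0, 0, 431]) spool();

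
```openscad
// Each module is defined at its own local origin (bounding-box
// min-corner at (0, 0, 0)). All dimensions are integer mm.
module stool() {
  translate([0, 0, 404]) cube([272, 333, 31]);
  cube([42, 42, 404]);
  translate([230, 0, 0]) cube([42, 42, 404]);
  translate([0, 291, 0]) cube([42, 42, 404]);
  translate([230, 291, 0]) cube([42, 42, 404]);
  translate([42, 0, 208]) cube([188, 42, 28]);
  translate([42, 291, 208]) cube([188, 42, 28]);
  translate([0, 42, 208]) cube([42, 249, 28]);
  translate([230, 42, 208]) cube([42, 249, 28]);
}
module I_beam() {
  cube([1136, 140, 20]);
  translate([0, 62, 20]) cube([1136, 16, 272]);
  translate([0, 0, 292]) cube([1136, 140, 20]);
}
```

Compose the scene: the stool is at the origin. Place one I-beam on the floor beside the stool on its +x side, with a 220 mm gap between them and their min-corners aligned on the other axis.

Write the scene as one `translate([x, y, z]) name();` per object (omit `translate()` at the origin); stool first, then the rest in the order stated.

stool();
translate([492, 0, 0]) I_beam();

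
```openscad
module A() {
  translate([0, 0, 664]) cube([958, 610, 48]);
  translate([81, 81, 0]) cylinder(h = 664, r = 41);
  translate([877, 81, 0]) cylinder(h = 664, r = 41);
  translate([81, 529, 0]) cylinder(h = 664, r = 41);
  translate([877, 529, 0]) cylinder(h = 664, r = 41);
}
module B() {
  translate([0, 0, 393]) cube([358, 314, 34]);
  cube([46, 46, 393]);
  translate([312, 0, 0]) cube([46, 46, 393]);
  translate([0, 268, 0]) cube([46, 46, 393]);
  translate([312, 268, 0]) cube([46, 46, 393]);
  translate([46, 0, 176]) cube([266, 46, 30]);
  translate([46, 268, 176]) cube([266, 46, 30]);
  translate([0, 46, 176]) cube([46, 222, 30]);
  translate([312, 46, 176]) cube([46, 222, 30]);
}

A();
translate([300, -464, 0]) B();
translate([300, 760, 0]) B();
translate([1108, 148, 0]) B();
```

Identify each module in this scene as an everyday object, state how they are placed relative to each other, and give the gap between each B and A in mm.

Each stool's nearest face is 150 mm from the table's bounding box.

A is a table. B is a stool. Three stools sit around the table at the −y, +y, +x sides. The gap between each stool and the table is 150 mm.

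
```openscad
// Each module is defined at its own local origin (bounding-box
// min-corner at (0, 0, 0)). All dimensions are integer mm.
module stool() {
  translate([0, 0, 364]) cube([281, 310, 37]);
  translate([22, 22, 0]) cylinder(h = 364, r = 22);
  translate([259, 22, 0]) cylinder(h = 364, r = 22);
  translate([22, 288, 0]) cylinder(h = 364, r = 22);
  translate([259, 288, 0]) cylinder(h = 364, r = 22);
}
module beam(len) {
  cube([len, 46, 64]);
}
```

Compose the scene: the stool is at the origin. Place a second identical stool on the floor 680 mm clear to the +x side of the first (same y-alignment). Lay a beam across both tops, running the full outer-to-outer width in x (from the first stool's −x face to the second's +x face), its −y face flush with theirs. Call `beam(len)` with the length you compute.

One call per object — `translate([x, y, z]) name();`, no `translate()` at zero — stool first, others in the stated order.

stool();
translate([961, 0, 0]) stool();
translate([0, 0, 401]) beam(1242);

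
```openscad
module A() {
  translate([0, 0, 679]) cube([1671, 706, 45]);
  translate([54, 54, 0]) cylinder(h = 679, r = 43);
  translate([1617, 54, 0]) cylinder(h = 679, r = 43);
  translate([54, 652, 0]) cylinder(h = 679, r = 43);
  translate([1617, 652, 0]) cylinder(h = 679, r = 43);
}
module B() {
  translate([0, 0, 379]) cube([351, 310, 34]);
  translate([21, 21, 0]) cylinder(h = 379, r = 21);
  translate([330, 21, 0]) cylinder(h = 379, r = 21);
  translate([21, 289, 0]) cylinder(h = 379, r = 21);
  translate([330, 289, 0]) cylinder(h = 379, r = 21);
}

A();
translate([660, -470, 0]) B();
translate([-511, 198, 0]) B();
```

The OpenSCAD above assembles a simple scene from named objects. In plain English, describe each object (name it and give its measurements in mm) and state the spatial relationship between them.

A is a rectangular dining table. The top is 1671×706×45 mm with its upper surface at z = 724 mm. It stands on four round legs of 86 mm diameter, each leg's bounding box inset 11 mm from the nearest pair of top edges, running from the floor to the underside of the top.

B is a four-legged stool. The seat is 351×310 mm, 34 mm thick, top at z = 413 mm. It stands on four round legs, each 42 mm in diameter, from z = 0 to the seat underside, each leg's axis is inset half a diameter from the nearest pair of seat edges (so the leg's bounding box is flush with the corner).

Two stools sit around the table at the −y, −x sides.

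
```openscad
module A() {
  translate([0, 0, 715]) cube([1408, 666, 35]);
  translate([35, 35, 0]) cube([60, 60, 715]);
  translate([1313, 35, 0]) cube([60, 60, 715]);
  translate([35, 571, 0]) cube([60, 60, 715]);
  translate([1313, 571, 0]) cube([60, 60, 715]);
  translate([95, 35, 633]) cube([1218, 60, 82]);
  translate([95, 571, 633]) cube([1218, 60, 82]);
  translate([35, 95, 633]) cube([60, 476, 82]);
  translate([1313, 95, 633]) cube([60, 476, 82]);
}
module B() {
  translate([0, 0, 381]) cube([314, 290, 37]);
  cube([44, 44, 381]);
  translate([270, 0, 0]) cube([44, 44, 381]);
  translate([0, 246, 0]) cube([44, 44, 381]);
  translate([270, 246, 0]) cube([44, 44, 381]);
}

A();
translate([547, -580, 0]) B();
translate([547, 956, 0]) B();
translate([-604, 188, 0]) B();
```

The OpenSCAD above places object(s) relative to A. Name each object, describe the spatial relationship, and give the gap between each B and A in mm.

A is a table. B is a stool. Three stools sit around the table at the −y, +y, −x sides. The gap between each stool and the table is 290 mm.

Each stool's nearest face is 290 mm from the table's bounding box.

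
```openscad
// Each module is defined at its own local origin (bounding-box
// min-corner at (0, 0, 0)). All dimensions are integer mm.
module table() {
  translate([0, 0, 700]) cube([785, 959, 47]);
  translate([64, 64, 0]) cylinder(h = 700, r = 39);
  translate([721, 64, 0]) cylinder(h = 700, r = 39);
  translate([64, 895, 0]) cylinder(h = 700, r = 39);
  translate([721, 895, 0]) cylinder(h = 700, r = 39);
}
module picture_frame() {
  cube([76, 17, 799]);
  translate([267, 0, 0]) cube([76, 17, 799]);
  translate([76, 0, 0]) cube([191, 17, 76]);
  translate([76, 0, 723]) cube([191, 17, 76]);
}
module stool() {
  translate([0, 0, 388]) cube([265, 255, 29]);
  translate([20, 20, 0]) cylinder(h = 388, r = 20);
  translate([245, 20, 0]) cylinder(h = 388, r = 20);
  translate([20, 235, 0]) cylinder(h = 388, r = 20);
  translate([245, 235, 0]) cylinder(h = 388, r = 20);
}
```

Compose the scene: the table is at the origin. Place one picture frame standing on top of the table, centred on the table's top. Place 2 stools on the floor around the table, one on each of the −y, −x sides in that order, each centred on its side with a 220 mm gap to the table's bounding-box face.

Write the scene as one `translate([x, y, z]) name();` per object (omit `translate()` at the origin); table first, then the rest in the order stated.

table();
translate([221, 471, 747]) picture_frame();
translate([260, -475, 0]) stool();
translate([-485, 352, 0]) stool();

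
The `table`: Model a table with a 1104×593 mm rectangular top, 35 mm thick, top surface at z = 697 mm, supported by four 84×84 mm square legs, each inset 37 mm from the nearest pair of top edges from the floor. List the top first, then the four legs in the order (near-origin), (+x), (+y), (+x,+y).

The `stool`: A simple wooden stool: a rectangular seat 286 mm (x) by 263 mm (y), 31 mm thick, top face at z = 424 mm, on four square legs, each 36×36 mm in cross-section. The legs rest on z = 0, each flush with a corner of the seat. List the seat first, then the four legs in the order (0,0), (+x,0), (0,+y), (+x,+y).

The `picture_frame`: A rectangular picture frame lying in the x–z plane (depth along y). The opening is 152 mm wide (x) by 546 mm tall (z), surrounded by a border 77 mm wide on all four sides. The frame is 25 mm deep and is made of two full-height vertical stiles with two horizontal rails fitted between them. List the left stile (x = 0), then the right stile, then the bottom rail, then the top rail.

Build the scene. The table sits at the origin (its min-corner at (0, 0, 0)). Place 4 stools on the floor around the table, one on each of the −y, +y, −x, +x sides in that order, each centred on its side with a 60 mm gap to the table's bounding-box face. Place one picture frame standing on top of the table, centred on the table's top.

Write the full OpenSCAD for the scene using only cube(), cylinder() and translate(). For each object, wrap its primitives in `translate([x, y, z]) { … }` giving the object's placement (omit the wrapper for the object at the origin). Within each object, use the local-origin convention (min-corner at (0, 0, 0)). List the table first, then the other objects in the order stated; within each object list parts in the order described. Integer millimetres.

translate([0, 0, 662]) cube([1104, 593, 35]);
translate([37, 37, 0]) cube([84, 84, 662]);
translate([983, 37, 0]) cube([84, 84, 662]);
translate([37, 472, 0]) cube([84, 84, 662]);
translate([983, 472, 0]) cube([84, 84, 662]);
translate([409, -323, 0]) {
  translate([0, 0, 393]) cube([286, 263, 31]);
  cube([36, 36, 393]);
  translate([250, 0, 0]) cube([36, 36, 393]);
  translate([0, 227, 0]) cube([36, 36, 393]);
  translate([250, 227, 0]) cube([36, 36, 393]);
}
translate([409, 653, 0]) {
  translate([0, 0, 393]) cube([286, 263, 31]);
  cube([36, 36, 393]);
  translate([250, 0, 0]) cube([36, 36, 393]);
  translate([0, 227, 0]) cube([36, 36, 393]);
  translate([250, 227, 0]) cube([36, 36, 393]);
}
translate([-346, 165, 0]) {
  translate([0, 0, 393]) cube([286, 263, 31]);
  cube([36, 36, 393]);
  translate([250, 0, 0]) cube([36, 36, 393]);
  translate([0, 227, 0]) cube([36, 36, 393]);
  translate([250, 227, 0]) cube([36, 36, 393]);
}
translate([1164, 165, 0]) {
  translate([0, 0, 393]) cube([286, 263, 31]);
  cube([36, 36, 393]);
  translate([250, 0, 0]) cube([36, 36, 393]);
  translate([0, 227, 0]) cube([36, 36, 393]);
  translate([250, 227, 0]) cube([36, 36, 393]);
}
translate([399, 284, 697]) {
  cube([77, 25, 700]);
  translate([229, 0, 0]) cube([77, 25, 700]);
  translate([77, 0, 0]) cube([152, 25, 77]);
  translate([77, 0, 623]) cube([152, 25, 77]);
}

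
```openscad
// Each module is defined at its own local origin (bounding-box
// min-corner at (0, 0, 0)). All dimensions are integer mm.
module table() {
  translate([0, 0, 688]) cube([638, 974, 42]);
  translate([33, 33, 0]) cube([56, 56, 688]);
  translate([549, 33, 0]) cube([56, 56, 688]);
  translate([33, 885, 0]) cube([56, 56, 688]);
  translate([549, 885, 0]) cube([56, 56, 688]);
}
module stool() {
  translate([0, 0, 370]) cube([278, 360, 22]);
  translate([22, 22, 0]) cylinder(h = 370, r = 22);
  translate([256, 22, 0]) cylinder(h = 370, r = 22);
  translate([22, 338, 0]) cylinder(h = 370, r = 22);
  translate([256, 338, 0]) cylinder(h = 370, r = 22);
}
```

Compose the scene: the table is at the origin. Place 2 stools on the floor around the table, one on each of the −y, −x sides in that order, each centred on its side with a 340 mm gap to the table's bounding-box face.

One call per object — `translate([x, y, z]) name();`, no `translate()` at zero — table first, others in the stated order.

table();
translate([180, -700, 0]) stool();
translate([-618, 307, 0]) stool();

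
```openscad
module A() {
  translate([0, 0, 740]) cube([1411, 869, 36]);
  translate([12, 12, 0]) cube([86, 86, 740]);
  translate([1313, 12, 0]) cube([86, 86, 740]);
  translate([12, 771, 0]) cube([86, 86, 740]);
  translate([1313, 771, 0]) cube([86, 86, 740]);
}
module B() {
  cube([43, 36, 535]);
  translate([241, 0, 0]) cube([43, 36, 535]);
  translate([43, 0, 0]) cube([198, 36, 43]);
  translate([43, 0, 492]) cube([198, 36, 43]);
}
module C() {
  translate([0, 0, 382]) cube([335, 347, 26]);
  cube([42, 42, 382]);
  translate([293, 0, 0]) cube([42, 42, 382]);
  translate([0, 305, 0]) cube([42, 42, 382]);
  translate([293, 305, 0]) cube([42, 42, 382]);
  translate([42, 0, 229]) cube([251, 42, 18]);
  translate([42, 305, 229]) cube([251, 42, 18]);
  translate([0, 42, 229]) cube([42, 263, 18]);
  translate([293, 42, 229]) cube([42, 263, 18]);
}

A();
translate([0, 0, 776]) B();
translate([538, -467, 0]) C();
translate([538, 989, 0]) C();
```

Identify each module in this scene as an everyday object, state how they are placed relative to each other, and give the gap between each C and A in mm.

Each stool's nearest face is 120 mm from the table's bounding box.

A is a table. B is a picture frame. C is a stool. The picture frame is on top of the table. Two stools sit around the table at the −y, +y sides. The gap between each stool and the table is 120 mm.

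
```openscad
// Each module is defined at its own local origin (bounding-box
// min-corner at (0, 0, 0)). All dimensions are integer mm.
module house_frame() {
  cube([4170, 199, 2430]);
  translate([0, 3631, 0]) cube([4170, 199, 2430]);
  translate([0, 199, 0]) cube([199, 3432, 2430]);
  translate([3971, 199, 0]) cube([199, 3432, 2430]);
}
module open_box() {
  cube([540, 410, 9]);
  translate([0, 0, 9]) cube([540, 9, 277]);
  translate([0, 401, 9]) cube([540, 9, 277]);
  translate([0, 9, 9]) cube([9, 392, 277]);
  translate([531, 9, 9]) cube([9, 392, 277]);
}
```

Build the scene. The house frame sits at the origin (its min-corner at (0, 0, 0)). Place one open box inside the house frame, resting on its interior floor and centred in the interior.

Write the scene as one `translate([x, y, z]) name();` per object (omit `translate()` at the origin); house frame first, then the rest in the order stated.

house_frame();
translate([1815, 1710, 0]) open_box();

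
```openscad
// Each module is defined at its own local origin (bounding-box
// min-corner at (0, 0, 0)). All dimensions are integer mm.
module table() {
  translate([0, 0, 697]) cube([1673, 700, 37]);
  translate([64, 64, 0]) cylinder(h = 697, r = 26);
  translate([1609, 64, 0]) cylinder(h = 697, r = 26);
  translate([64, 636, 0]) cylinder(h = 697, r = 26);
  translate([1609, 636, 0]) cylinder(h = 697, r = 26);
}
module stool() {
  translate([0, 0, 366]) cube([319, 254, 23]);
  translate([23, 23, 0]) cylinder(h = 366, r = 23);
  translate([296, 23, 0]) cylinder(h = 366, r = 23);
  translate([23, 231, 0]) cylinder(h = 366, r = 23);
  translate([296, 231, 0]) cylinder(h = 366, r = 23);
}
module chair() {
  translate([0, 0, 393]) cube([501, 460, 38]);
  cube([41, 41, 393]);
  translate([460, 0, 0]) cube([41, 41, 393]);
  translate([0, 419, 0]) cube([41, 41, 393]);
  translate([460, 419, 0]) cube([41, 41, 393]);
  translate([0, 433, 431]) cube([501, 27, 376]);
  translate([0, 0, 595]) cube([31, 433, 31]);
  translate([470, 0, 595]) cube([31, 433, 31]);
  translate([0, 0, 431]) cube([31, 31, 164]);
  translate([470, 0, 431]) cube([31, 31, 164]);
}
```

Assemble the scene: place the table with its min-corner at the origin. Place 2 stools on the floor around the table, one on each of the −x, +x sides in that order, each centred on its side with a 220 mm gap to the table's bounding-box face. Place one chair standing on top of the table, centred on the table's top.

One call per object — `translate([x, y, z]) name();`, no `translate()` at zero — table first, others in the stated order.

table();
translate([-539, 223, 0]) stool();
translate([1893, 223, 0]) stool();
translate([586, 120, 734]) chair();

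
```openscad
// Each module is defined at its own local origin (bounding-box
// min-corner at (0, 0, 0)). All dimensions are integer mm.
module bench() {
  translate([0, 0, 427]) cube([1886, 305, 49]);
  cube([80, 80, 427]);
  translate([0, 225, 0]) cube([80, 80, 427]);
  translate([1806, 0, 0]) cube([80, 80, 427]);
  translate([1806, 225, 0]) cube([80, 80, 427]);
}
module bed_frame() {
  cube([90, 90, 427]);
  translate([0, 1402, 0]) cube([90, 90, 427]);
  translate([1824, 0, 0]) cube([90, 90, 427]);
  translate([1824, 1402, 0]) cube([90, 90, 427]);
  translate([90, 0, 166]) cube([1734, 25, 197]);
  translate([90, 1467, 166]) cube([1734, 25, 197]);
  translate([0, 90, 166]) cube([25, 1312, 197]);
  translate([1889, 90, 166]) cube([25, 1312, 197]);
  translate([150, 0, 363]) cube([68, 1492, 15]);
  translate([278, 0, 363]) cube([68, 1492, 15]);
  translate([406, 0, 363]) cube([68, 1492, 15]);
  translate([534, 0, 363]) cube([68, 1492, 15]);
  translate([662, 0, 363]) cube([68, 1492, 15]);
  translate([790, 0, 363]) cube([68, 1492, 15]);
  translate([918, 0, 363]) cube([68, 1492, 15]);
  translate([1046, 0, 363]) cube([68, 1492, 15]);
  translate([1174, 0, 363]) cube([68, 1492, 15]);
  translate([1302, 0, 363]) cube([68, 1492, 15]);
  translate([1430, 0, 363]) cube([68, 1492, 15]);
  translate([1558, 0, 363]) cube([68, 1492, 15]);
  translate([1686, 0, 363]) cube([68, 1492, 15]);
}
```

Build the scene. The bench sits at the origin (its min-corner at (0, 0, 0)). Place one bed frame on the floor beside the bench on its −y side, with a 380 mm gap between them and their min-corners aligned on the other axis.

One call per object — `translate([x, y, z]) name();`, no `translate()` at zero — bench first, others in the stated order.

bench();
translate([0, -1872, 0]) bed_frame();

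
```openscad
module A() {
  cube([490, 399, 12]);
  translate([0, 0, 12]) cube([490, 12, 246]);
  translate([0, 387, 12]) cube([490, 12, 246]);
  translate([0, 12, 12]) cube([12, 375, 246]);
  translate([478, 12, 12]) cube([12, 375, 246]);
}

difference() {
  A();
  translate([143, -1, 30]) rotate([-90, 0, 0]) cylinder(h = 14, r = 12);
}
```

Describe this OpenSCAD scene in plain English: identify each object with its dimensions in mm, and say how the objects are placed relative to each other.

A is an open-topped rectangular box: outside dimensions 490×399×258 mm, with a uniform wall and base thickness of 12 mm. The base is a full 490×399 slab on the floor; four walls sit on top of the base. The front and back walls (the −y and +y sides) span the full width; the two side walls fit between them.

The open box has a circular hole of radius 12 mm through its front wall, centred at (x = 143, z = 30).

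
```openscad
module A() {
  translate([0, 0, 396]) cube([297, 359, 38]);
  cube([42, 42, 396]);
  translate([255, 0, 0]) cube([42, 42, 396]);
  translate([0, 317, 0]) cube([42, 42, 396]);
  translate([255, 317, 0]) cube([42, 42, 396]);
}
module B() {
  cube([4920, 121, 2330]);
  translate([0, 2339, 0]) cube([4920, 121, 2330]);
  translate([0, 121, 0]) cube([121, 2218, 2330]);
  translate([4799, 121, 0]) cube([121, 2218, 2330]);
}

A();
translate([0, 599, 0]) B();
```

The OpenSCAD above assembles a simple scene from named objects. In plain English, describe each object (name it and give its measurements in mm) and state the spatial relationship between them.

A is a four-legged stool. The seat is a 297×359×38 mm slab whose top surface is at z = 434 mm; four square legs, each 42×42 mm in cross-section, run from the floor (z = 0) to the underside of the seat, each flush with a corner of the seat.

B is a box-shaped house frame (walls only): outside footprint 4920×2460 mm, wall height 2330 mm, wall thickness 121 mm. The two y-facing walls run the full x-width; the two x-facing walls fit between the inner faces of the y-facing walls.

The house frame is on the floor beside the stool on its +y side.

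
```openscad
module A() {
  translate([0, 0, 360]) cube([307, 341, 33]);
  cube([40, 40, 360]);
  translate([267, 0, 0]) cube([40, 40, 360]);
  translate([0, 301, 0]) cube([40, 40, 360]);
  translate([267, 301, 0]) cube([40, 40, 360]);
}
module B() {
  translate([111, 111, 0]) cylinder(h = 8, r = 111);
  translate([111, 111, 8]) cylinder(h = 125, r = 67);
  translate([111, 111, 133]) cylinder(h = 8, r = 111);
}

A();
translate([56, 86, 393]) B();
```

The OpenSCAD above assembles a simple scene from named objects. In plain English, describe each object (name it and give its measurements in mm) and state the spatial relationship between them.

A is a four-legged stool. The seat is a 307×341×33 mm slab whose top surface is at z = 393 mm; four square legs, each 40×40 mm in cross-section, run from the floor (z = 0) to the underside of the seat, each flush with a corner of the seat.

B is a spool: two coaxial disc flanges of radius 111 mm and thickness 8 mm, joined by a core cylinder of radius 67 mm and height 125 mm. The lower flange rests on z = 0 and the three cylinders share a vertical axis.

The spool is on top of the stool.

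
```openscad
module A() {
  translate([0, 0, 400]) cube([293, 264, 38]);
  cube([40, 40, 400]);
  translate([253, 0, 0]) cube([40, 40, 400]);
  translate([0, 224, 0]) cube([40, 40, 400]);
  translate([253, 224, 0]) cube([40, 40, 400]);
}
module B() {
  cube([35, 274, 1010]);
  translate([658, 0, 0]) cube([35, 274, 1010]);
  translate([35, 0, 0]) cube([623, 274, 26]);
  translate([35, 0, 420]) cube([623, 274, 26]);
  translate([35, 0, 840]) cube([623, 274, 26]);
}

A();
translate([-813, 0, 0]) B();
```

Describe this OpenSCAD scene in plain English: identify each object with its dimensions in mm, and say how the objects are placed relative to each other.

A is a four-legged stool. The seat is 293×264 mm, 38 mm thick, top at z = 438 mm. It stands on four square legs, each 40×40 mm in cross-section, from z = 0 to the seat underside, each flush with a corner of the seat.

B is an open bookshelf. Two side panels, each 35 mm thick, 274 mm deep and 1010 mm tall, stand 693 mm apart (outside-to-outside). Between them sit 3 shelves, each 26 mm thick and 274 mm deep, spanning the full gap between the sides. The bottom shelf rests on the floor (its underside at z = 0) and the clear gap between one shelf's top and the next shelf's underside is 394 mm.

The bookshelf is on the floor beside the stool on its −x side.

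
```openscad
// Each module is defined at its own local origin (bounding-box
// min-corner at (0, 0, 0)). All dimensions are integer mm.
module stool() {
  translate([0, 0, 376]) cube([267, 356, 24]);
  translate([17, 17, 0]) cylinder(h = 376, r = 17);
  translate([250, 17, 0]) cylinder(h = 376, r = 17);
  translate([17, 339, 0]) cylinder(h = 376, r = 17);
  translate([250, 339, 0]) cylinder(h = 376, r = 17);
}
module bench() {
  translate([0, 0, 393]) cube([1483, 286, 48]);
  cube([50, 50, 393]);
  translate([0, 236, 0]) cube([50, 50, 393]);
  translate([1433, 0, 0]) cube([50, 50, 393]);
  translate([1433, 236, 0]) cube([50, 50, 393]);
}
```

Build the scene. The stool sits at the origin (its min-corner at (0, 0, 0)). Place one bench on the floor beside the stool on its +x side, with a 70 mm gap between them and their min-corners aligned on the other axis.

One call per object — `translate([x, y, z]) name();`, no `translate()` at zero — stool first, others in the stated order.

stool();
translate([337, 0, 0]) bench();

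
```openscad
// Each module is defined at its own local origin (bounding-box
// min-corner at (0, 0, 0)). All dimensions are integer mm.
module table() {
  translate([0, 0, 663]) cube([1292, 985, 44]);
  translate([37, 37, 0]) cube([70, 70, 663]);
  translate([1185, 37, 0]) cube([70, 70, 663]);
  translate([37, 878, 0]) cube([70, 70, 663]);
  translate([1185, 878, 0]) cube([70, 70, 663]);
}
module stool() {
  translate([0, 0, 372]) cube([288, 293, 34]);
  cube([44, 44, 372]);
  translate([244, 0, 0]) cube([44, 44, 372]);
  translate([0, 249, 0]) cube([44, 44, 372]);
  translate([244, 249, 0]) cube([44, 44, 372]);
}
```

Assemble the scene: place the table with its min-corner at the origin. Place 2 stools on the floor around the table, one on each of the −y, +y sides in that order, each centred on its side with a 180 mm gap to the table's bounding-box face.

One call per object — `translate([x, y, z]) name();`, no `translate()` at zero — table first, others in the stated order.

table();
translate([502, -473, 0]) stool();
translate([502, 1165, 0]) stool();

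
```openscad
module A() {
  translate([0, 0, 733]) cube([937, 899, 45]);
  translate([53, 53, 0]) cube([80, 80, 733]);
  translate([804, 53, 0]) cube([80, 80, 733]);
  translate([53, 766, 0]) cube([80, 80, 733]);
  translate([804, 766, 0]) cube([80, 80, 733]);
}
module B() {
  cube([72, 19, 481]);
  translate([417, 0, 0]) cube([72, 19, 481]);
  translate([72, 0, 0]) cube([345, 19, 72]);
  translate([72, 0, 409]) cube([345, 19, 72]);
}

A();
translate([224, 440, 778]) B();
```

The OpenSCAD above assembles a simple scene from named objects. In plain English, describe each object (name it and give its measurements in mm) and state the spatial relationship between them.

A is a table: top 937 mm (x) × 899 mm (y), 45 mm thick, upper face at z = 778 mm, on four 80×80 mm square legs, each inset 53 mm from the nearest pair of top edges, running from z = 0 to the bottom of the top.

B is a rectangular picture frame lying in the x–z plane (depth along y). The opening is 345 mm wide (x) by 337 mm tall (z), surrounded by a border 72 mm wide on all four sides. The frame is 19 mm deep and is made of two full-height vertical stiles with two horizontal rails fitted between them.

The picture frame is on top of the table, centred.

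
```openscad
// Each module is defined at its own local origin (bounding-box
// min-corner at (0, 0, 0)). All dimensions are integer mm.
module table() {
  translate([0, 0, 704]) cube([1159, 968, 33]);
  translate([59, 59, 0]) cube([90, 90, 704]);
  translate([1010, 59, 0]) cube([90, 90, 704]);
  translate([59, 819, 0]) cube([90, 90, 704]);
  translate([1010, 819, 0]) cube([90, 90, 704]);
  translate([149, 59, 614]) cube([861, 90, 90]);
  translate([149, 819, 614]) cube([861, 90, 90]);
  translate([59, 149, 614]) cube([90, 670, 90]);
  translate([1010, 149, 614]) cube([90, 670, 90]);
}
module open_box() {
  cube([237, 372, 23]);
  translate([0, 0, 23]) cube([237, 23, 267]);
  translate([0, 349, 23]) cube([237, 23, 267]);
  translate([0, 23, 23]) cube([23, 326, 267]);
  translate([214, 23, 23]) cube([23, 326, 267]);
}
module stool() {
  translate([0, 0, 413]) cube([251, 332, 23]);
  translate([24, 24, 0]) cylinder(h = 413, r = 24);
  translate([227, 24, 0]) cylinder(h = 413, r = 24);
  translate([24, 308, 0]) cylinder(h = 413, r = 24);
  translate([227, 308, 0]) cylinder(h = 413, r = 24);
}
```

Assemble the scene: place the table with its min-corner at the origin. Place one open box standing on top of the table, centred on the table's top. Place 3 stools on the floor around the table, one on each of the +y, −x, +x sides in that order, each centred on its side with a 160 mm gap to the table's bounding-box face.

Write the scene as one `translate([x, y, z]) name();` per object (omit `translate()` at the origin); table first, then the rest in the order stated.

table();
translate([461, 298, 737]) open_box();
translate([454, 1128, 0]) stool();
translate([-411, 318, 0]) stool();
translate([1319, 318, 0]) stool();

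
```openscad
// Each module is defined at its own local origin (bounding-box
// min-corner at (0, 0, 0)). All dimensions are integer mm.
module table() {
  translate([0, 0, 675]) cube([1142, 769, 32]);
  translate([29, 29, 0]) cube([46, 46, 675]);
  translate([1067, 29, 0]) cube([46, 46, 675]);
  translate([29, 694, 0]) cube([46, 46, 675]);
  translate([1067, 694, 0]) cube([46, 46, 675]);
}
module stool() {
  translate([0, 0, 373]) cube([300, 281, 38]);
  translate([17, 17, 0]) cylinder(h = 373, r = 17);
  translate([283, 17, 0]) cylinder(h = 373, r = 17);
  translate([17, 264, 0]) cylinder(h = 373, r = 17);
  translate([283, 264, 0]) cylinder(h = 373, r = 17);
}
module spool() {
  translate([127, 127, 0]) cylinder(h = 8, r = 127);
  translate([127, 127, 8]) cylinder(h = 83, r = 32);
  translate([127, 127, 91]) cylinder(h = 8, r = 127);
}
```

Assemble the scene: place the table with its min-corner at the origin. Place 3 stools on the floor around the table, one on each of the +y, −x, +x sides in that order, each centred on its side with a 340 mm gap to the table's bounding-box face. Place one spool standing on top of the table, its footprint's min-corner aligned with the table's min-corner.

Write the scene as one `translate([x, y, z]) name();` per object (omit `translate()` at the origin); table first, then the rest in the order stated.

table();
translate([421, 1109, 0]) stool();
translate([-640, 244, 0]) stool();
translate([1482, 244, 0]) stool();
translate([0, 0, 707]) spool();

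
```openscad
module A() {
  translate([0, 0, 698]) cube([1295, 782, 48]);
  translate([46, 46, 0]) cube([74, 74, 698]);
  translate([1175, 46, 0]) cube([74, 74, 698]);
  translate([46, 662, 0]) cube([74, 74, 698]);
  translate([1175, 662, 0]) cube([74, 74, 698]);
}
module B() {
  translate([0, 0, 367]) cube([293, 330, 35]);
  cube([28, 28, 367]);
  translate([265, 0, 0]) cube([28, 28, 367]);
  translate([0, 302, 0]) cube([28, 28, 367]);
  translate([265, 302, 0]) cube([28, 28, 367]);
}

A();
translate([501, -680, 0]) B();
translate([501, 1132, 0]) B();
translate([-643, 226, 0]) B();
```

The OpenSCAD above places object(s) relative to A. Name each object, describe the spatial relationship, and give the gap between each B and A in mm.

A is a table. B is a stool. Three stools sit around the table at the −y, +y, −x sides. The gap between each stool and the table is 350 mm.

Each stool's nearest face is 350 mm from the table's bounding box.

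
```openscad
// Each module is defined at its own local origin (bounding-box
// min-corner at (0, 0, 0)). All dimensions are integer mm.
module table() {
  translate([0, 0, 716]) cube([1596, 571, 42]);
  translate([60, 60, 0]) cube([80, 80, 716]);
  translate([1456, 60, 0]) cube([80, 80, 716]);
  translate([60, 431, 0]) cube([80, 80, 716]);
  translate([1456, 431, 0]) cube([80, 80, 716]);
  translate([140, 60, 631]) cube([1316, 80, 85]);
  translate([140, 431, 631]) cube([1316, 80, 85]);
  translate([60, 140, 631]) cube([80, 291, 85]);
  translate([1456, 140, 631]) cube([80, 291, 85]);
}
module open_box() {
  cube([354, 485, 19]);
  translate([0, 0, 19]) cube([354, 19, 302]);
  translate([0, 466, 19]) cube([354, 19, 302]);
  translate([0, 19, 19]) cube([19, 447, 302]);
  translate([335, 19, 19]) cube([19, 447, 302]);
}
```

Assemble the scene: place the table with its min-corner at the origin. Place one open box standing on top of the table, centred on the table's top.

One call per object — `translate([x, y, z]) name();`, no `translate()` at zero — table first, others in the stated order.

table();
translate([621, 43, 758]) open_box();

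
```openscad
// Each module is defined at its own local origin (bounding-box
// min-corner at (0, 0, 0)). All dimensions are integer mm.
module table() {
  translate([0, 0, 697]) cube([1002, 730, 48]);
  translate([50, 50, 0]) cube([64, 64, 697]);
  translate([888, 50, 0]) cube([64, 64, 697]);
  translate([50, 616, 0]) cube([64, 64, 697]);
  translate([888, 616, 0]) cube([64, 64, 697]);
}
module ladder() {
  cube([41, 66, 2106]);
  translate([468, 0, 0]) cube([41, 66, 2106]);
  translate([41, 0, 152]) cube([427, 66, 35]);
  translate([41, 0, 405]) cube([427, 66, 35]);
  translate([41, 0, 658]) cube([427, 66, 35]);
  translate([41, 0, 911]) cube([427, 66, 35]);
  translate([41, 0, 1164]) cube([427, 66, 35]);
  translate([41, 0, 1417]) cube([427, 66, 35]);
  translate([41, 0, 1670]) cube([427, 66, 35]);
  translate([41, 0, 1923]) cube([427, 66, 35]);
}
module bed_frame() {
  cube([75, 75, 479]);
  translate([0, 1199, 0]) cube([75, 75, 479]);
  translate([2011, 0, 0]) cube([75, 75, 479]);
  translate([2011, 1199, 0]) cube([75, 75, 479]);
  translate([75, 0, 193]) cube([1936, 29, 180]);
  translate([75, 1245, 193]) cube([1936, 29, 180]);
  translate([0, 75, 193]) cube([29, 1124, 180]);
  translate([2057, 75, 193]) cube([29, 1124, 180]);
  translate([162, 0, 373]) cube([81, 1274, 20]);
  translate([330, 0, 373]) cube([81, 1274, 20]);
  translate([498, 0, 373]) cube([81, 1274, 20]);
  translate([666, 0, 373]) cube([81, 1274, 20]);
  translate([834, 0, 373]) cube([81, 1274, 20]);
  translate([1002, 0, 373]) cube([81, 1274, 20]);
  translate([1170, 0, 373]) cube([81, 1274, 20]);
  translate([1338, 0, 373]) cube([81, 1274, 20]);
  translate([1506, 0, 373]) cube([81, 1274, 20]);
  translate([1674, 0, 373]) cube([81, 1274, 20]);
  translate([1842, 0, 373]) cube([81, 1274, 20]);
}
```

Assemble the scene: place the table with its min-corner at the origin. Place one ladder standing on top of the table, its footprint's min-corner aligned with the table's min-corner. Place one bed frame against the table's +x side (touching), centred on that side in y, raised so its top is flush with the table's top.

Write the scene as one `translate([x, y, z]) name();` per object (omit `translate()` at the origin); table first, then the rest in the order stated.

table();
translate([0, 0, 745]) ladder();
translate([1002, -272, 266]) bed_frame();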